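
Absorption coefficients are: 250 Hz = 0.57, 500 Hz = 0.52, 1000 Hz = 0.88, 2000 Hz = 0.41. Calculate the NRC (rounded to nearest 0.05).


Given values:
  a_250 = 0.57, a_500 = 0.52
  a_1000 = 0.88, a_2000 = 0.41
Formula: NRC = (a250 + a500 + a1000 + a2000) / 4
Sum = 0.57 + 0.52 + 0.88 + 0.41 = 2.38
NRC = 2.38 / 4 = 0.595
Rounded to nearest 0.05: 0.6

0.6


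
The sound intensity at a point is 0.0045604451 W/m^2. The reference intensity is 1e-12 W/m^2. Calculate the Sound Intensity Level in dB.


Given values:
  I = 0.0045604451 W/m^2
  I_ref = 1e-12 W/m^2
Formula: SIL = 10 * log10(I / I_ref)
Compute ratio: I / I_ref = 4560445100
Compute log10: log10(4560445100) = 9.659007
Multiply: SIL = 10 * 9.659007 = 96.59

96.59 dB


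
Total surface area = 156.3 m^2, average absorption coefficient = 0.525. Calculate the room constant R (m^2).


Given values:
  S = 156.3 m^2, alpha = 0.525
Formula: R = S * alpha / (1 - alpha)
Numerator: 156.3 * 0.525 = 82.0575
Denominator: 1 - 0.525 = 0.475
R = 82.0575 / 0.475 = 172.75

172.75 m^2


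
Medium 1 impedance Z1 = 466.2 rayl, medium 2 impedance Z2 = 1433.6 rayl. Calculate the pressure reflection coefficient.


Given values:
  Z1 = 466.2 rayl, Z2 = 1433.6 rayl
Formula: R = (Z2 - Z1) / (Z2 + Z1)
Numerator: Z2 - Z1 = 1433.6 - 466.2 = 967.4
Denominator: Z2 + Z1 = 1433.6 + 466.2 = 1899.8
R = 967.4 / 1899.8 = 0.5092

0.5092


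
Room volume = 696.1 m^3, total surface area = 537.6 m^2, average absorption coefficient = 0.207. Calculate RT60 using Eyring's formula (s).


Given values:
  V = 696.1 m^3, S = 537.6 m^2, alpha = 0.207
Formula: RT60 = 0.161 * V / (-S * ln(1 - alpha))
Compute ln(1 - 0.207) = ln(0.793) = -0.231932
Denominator: -537.6 * -0.231932 = 124.6866
Numerator: 0.161 * 696.1 = 112.0721
RT60 = 112.0721 / 124.6866 = 0.899

0.899 s


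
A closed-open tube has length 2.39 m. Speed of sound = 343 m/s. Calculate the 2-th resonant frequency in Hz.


Given values:
  Tube type: closed-open, L = 2.39 m, c = 343 m/s, n = 2
Formula: f_n = (2n - 1) * c / (4 * L)
Compute 2n - 1 = 2*2 - 1 = 3
Compute 4 * L = 4 * 2.39 = 9.56
f = 3 * 343 / 9.56
f = 107.64

107.64 Hz


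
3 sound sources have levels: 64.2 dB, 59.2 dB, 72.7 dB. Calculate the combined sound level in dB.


Formula: L_total = 10 * log10( sum(10^(Li/10)) )
  Source 1: 10^(64.2/10) = 2630267.9919
  Source 2: 10^(59.2/10) = 831763.7711
  Source 3: 10^(72.7/10) = 18620871.3666
Sum of linear values = 22082903.1296
L_total = 10 * log10(22082903.1296) = 73.44

73.44 dB


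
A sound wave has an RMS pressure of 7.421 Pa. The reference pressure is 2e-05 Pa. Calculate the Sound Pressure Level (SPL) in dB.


Given values:
  p = 7.421 Pa
  p_ref = 2e-05 Pa
Formula: SPL = 20 * log10(p / p_ref)
Compute ratio: p / p_ref = 7.421 / 2e-05 = 371050
Compute log10: log10(371050) = 5.569432
Multiply: SPL = 20 * 5.569432 = 111.39

111.39 dB


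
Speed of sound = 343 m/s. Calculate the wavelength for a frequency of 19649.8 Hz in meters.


Given values:
  c = 343 m/s, f = 19649.8 Hz
Formula: lambda = c / f
lambda = 343 / 19649.8
lambda = 0.0175

0.0175 m


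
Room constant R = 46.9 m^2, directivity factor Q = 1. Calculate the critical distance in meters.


Given values:
  R = 46.9 m^2, Q = 1
Formula: d_c = 0.141 * sqrt(Q * R)
Compute Q * R = 1 * 46.9 = 46.9
Compute sqrt(46.9) = 6.8484
d_c = 0.141 * 6.8484 = 0.966

0.966 m


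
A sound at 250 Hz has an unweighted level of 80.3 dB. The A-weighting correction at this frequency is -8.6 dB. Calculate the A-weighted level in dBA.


Given values:
  SPL = 80.3 dB
  A-weighting at 250 Hz = -8.6 dB
Formula: L_A = SPL + A_weight
L_A = 80.3 + (-8.6)
L_A = 71.7

71.7 dBA


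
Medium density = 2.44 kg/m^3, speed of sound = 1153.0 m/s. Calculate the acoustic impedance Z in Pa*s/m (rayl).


Given values:
  rho = 2.44 kg/m^3
  c = 1153.0 m/s
Formula: Z = rho * c
Z = 2.44 * 1153.0
Z = 2813.32

2813.32 rayl


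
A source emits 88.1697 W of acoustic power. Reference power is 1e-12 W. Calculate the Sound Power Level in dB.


Given values:
  W = 88.1697 W
  W_ref = 1e-12 W
Formula: SWL = 10 * log10(W / W_ref)
Compute ratio: W / W_ref = 88169700000000
Compute log10: log10(88169700000000) = 13.945319
Multiply: SWL = 10 * 13.945319 = 139.45

139.45 dB


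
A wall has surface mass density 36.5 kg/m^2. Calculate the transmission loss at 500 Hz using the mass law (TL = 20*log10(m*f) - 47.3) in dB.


Given values:
  m = 36.5 kg/m^2, f = 500 Hz
Formula: TL = 20 * log10(m * f) - 47.3
Compute m * f = 36.5 * 500 = 18250.0
Compute log10(18250.0) = 4.261263
Compute 20 * 4.261263 = 85.2253
TL = 85.2253 - 47.3 = 37.93

37.93 dB


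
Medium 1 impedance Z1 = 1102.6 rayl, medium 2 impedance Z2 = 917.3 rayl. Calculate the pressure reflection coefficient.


Given values:
  Z1 = 1102.6 rayl, Z2 = 917.3 rayl
Formula: R = (Z2 - Z1) / (Z2 + Z1)
Numerator: Z2 - Z1 = 917.3 - 1102.6 = -185.3
Denominator: Z2 + Z1 = 917.3 + 1102.6 = 2019.9
R = -185.3 / 2019.9 = -0.0917

-0.0917


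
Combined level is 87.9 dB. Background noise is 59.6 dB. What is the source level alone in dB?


Given values:
  L_total = 87.9 dB, L_bg = 59.6 dB
Formula: L_source = 10 * log10(10^(L_total/10) - 10^(L_bg/10))
Convert to linear:
  10^(87.9/10) = 616595001.8615
  10^(59.6/10) = 912010.8394
Difference: 616595001.8615 - 912010.8394 = 615682991.0221
L_source = 10 * log10(615682991.0221) = 87.89

87.89 dB


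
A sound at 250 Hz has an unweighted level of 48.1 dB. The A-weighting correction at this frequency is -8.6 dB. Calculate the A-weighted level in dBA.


Given values:
  SPL = 48.1 dB
  A-weighting at 250 Hz = -8.6 dB
Formula: L_A = SPL + A_weight
L_A = 48.1 + (-8.6)
L_A = 39.5

39.5 dBA


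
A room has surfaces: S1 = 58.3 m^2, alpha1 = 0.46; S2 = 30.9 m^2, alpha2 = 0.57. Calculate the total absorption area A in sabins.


Given surfaces:
  Surface 1: 58.3 * 0.46 = 26.818
  Surface 2: 30.9 * 0.57 = 17.613
Formula: A = sum(Si * alpha_i)
A = 26.818 + 17.613
A = 44.43

44.43 sabins


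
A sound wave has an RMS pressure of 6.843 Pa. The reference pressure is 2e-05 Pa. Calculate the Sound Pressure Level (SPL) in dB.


Given values:
  p = 6.843 Pa
  p_ref = 2e-05 Pa
Formula: SPL = 20 * log10(p / p_ref)
Compute ratio: p / p_ref = 6.843 / 2e-05 = 342150
Compute log10: log10(342150) = 5.534217
Multiply: SPL = 20 * 5.534217 = 110.68

110.68 dB


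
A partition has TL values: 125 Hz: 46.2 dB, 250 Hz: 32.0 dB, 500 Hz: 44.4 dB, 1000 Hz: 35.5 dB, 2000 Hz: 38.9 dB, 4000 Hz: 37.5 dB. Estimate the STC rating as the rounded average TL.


Given TL values at each frequency:
  125 Hz: 46.2 dB
  250 Hz: 32.0 dB
  500 Hz: 44.4 dB
  1000 Hz: 35.5 dB
  2000 Hz: 38.9 dB
  4000 Hz: 37.5 dB
Formula: STC ~ round(average of TL values)
Sum = 46.2 + 32.0 + 44.4 + 35.5 + 38.9 + 37.5 = 234.5
Average = 234.5 / 6 = 39.08
Rounded: 39

39


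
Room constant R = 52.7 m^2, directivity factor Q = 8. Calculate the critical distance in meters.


Given values:
  R = 52.7 m^2, Q = 8
Formula: d_c = 0.141 * sqrt(Q * R)
Compute Q * R = 8 * 52.7 = 421.6
Compute sqrt(421.6) = 20.5329
d_c = 0.141 * 20.5329 = 2.895

2.895 m


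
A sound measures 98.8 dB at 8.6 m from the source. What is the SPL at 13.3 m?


Given values:
  SPL1 = 98.8 dB, r1 = 8.6 m, r2 = 13.3 m
Formula: SPL2 = SPL1 - 20 * log10(r2 / r1)
Compute ratio: r2 / r1 = 13.3 / 8.6 = 1.5465
Compute log10: log10(1.5465) = 0.18935
Compute drop: 20 * 0.18935 = 3.787
SPL2 = 98.8 - 3.787 = 95.01

95.01 dB


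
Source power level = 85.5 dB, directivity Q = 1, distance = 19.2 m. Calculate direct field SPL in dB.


Given values:
  Lw = 85.5 dB, Q = 1, r = 19.2 m
Formula: SPL = Lw + 10 * log10(Q / (4 * pi * r^2))
Compute 4 * pi * r^2 = 4 * pi * 19.2^2 = 4632.4669
Compute Q / denom = 1 / 4632.4669 = 0.00021587
Compute 10 * log10(0.00021587) = -36.6581
SPL = 85.5 + (-36.6581) = 48.84

48.84 dB


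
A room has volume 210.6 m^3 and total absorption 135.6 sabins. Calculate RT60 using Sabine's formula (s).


Given values:
  V = 210.6 m^3
  A = 135.6 sabins
Formula: RT60 = 0.161 * V / A
Numerator: 0.161 * 210.6 = 33.9066
RT60 = 33.9066 / 135.6 = 0.25

0.25 s


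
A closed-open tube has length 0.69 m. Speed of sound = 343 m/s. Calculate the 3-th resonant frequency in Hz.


Given values:
  Tube type: closed-open, L = 0.69 m, c = 343 m/s, n = 3
Formula: f_n = (2n - 1) * c / (4 * L)
Compute 2n - 1 = 2*3 - 1 = 5
Compute 4 * L = 4 * 0.69 = 2.76
f = 5 * 343 / 2.76
f = 621.38

621.38 Hz


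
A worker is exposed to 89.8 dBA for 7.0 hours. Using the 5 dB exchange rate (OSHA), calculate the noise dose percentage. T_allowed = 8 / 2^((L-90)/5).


Given values:
  L = 89.8 dBA, T = 7.0 hours
Formula: T_allowed = 8 / 2^((L - 90) / 5)
Compute exponent: (89.8 - 90) / 5 = -0.04
Compute 2^(-0.04) = 0.972655
T_allowed = 8 / 0.972655 = 8.22491 hours
Dose = (T / T_allowed) * 100
Dose = (7.0 / 8.22491) * 100 = 85.11

85.11 %


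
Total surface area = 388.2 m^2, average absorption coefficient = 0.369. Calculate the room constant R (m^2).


Given values:
  S = 388.2 m^2, alpha = 0.369
Formula: R = S * alpha / (1 - alpha)
Numerator: 388.2 * 0.369 = 143.2458
Denominator: 1 - 0.369 = 0.631
R = 143.2458 / 0.631 = 227.01

227.01 m^2


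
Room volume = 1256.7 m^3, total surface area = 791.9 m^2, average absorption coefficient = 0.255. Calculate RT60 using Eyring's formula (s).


Given values:
  V = 1256.7 m^3, S = 791.9 m^2, alpha = 0.255
Formula: RT60 = 0.161 * V / (-S * ln(1 - alpha))
Compute ln(1 - 0.255) = ln(0.745) = -0.294371
Denominator: -791.9 * -0.294371 = 233.1124
Numerator: 0.161 * 1256.7 = 202.3287
RT60 = 202.3287 / 233.1124 = 0.868

0.868 s


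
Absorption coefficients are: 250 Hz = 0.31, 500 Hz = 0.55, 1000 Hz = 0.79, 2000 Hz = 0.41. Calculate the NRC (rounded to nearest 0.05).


Given values:
  a_250 = 0.31, a_500 = 0.55
  a_1000 = 0.79, a_2000 = 0.41
Formula: NRC = (a250 + a500 + a1000 + a2000) / 4
Sum = 0.31 + 0.55 + 0.79 + 0.41 = 2.06
NRC = 2.06 / 4 = 0.515
Rounded to nearest 0.05: 0.5

0.5


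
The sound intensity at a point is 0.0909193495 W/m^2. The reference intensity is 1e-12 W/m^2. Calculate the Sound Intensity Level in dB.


Given values:
  I = 0.0909193495 W/m^2
  I_ref = 1e-12 W/m^2
Formula: SIL = 10 * log10(I / I_ref)
Compute ratio: I / I_ref = 90919349500
Compute log10: log10(90919349500) = 10.958656
Multiply: SIL = 10 * 10.958656 = 109.59

109.59 dB


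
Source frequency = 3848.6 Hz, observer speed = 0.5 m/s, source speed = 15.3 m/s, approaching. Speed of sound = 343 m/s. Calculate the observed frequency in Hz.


Given values:
  f_s = 3848.6 Hz, v_o = 0.5 m/s, v_s = 15.3 m/s
  Direction: approaching
Formula: f_o = f_s * (c + v_o) / (c - v_s)
Numerator: c + v_o = 343 + 0.5 = 343.5
Denominator: c - v_s = 343 - 15.3 = 327.7
f_o = 3848.6 * 343.5 / 327.7 = 4034.16

4034.16 Hz


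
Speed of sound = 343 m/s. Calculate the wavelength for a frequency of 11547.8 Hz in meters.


Given values:
  c = 343 m/s, f = 11547.8 Hz
Formula: lambda = c / f
lambda = 343 / 11547.8
lambda = 0.0297

0.0297 m


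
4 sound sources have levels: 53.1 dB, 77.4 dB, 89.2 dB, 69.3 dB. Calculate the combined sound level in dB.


Formula: L_total = 10 * log10( sum(10^(Li/10)) )
  Source 1: 10^(53.1/10) = 204173.7945
  Source 2: 10^(77.4/10) = 54954087.3858
  Source 3: 10^(89.2/10) = 831763771.1027
  Source 4: 10^(69.3/10) = 8511380.382
Sum of linear values = 895433412.665
L_total = 10 * log10(895433412.665) = 89.52

89.52 dB


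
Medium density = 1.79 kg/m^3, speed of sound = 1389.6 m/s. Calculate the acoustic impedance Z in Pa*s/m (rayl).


Given values:
  rho = 1.79 kg/m^3
  c = 1389.6 m/s
Formula: Z = rho * c
Z = 1.79 * 1389.6
Z = 2487.38

2487.38 rayl


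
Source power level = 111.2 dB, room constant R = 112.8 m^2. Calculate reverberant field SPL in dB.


Given values:
  Lw = 111.2 dB, R = 112.8 m^2
Formula: SPL = Lw + 10 * log10(4 / R)
Compute 4 / R = 4 / 112.8 = 0.035461
Compute 10 * log10(0.035461) = -14.5025
SPL = 111.2 + (-14.5025) = 96.7

96.7 dB


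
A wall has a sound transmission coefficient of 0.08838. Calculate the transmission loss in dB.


Given values:
  tau = 0.08838
Formula: TL = 10 * log10(1 / tau)
Compute 1 / tau = 1 / 0.08838 = 11.3148
Compute log10(11.3148) = 1.053647
TL = 10 * 1.053647 = 10.54

10.54 dB


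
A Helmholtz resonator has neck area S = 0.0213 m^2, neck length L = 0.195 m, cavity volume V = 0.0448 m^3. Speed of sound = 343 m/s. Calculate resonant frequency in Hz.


Given values:
  S = 0.0213 m^2, L = 0.195 m, V = 0.0448 m^3, c = 343 m/s
Formula: f = (c / (2*pi)) * sqrt(S / (V * L))
Compute V * L = 0.0448 * 0.195 = 0.008736
Compute S / (V * L) = 0.0213 / 0.008736 = 2.4382
Compute sqrt(2.4382) = 1.561474
Compute c / (2*pi) = 343 / 6.283185 = 54.590148
f = 54.590148 * 1.561474 = 85.24

85.24 Hz


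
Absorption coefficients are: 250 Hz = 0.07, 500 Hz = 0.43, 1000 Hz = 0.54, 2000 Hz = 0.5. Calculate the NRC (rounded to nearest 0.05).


Given values:
  a_250 = 0.07, a_500 = 0.43
  a_1000 = 0.54, a_2000 = 0.5
Formula: NRC = (a250 + a500 + a1000 + a2000) / 4
Sum = 0.07 + 0.43 + 0.54 + 0.5 = 1.54
NRC = 1.54 / 4 = 0.385
Rounded to nearest 0.05: 0.4

0.4


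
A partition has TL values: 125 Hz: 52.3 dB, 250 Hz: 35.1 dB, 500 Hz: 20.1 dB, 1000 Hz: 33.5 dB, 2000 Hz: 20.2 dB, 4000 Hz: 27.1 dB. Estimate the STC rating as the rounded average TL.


Given TL values at each frequency:
  125 Hz: 52.3 dB
  250 Hz: 35.1 dB
  500 Hz: 20.1 dB
  1000 Hz: 33.5 dB
  2000 Hz: 20.2 dB
  4000 Hz: 27.1 dB
Formula: STC ~ round(average of TL values)
Sum = 52.3 + 35.1 + 20.1 + 33.5 + 20.2 + 27.1 = 188.3
Average = 188.3 / 6 = 31.38
Rounded: 31

31


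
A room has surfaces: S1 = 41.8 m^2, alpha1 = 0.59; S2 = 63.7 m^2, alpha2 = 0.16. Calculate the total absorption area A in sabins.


Given surfaces:
  Surface 1: 41.8 * 0.59 = 24.662
  Surface 2: 63.7 * 0.16 = 10.192
Formula: A = sum(Si * alpha_i)
A = 24.662 + 10.192
A = 34.85

34.85 sabins


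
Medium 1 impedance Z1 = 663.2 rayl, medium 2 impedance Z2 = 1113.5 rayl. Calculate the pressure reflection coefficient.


Given values:
  Z1 = 663.2 rayl, Z2 = 1113.5 rayl
Formula: R = (Z2 - Z1) / (Z2 + Z1)
Numerator: Z2 - Z1 = 1113.5 - 663.2 = 450.3
Denominator: Z2 + Z1 = 1113.5 + 663.2 = 1776.7
R = 450.3 / 1776.7 = 0.2534

0.2534


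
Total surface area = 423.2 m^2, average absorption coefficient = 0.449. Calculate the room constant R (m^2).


Given values:
  S = 423.2 m^2, alpha = 0.449
Formula: R = S * alpha / (1 - alpha)
Numerator: 423.2 * 0.449 = 190.0168
Denominator: 1 - 0.449 = 0.551
R = 190.0168 / 0.551 = 344.86

344.86 m^2


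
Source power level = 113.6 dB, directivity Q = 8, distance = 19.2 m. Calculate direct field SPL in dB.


Given values:
  Lw = 113.6 dB, Q = 8, r = 19.2 m
Formula: SPL = Lw + 10 * log10(Q / (4 * pi * r^2))
Compute 4 * pi * r^2 = 4 * pi * 19.2^2 = 4632.4669
Compute Q / denom = 8 / 4632.4669 = 0.00172694
Compute 10 * log10(0.00172694) = -27.6272
SPL = 113.6 + (-27.6272) = 85.97

85.97 dB


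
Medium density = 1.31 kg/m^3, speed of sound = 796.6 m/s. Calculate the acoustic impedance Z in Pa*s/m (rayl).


Given values:
  rho = 1.31 kg/m^3
  c = 796.6 m/s
Formula: Z = rho * c
Z = 1.31 * 796.6
Z = 1043.55

1043.55 rayl


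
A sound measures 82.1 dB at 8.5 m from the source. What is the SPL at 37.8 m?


Given values:
  SPL1 = 82.1 dB, r1 = 8.5 m, r2 = 37.8 m
Formula: SPL2 = SPL1 - 20 * log10(r2 / r1)
Compute ratio: r2 / r1 = 37.8 / 8.5 = 4.4471
Compute log10: log10(4.4471) = 0.648077
Compute drop: 20 * 0.648077 = 12.9615
SPL2 = 82.1 - 12.9615 = 69.14

69.14 dB


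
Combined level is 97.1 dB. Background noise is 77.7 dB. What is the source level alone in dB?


Given values:
  L_total = 97.1 dB, L_bg = 77.7 dB
Formula: L_source = 10 * log10(10^(L_total/10) - 10^(L_bg/10))
Convert to linear:
  10^(97.1/10) = 5128613839.9136
  10^(77.7/10) = 58884365.5356
Difference: 5128613839.9136 - 58884365.5356 = 5069729474.378
L_source = 10 * log10(5069729474.378) = 97.05

97.05 dB


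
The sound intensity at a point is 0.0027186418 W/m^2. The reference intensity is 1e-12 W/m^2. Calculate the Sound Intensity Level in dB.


Given values:
  I = 0.0027186418 W/m^2
  I_ref = 1e-12 W/m^2
Formula: SIL = 10 * log10(I / I_ref)
Compute ratio: I / I_ref = 2718641800
Compute log10: log10(2718641800) = 9.434352
Multiply: SIL = 10 * 9.434352 = 94.34

94.34 dB


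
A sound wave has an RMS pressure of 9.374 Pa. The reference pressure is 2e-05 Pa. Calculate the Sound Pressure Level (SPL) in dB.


Given values:
  p = 9.374 Pa
  p_ref = 2e-05 Pa
Formula: SPL = 20 * log10(p / p_ref)
Compute ratio: p / p_ref = 9.374 / 2e-05 = 468700
Compute log10: log10(468700) = 5.670895
Multiply: SPL = 20 * 5.670895 = 113.42

113.42 dB


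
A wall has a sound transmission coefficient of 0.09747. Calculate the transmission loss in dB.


Given values:
  tau = 0.09747
Formula: TL = 10 * log10(1 / tau)
Compute 1 / tau = 1 / 0.09747 = 10.2596
Compute log10(10.2596) = 1.01113
TL = 10 * 1.01113 = 10.11

10.11 dB


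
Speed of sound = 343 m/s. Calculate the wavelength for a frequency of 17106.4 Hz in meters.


Given values:
  c = 343 m/s, f = 17106.4 Hz
Formula: lambda = c / f
lambda = 343 / 17106.4
lambda = 0.0201

0.0201 m


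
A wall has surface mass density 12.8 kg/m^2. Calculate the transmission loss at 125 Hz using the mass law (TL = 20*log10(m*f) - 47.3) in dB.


Given values:
  m = 12.8 kg/m^2, f = 125 Hz
Formula: TL = 20 * log10(m * f) - 47.3
Compute m * f = 12.8 * 125 = 1600.0
Compute log10(1600.0) = 3.20412
Compute 20 * 3.20412 = 64.0824
TL = 64.0824 - 47.3 = 16.78

16.78 dB


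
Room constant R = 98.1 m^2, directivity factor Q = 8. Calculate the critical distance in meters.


Given values:
  R = 98.1 m^2, Q = 8
Formula: d_c = 0.141 * sqrt(Q * R)
Compute Q * R = 8 * 98.1 = 784.8
Compute sqrt(784.8) = 28.0143
d_c = 0.141 * 28.0143 = 3.95

3.95 m


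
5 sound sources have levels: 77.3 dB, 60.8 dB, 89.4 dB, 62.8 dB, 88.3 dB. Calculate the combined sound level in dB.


Formula: L_total = 10 * log10( sum(10^(Li/10)) )
  Source 1: 10^(77.3/10) = 53703179.637
  Source 2: 10^(60.8/10) = 1202264.4346
  Source 3: 10^(89.4/10) = 870963589.9561
  Source 4: 10^(62.8/10) = 1905460.718
  Source 5: 10^(88.3/10) = 676082975.392
Sum of linear values = 1603857470.1377
L_total = 10 * log10(1603857470.1377) = 92.05

92.05 dB


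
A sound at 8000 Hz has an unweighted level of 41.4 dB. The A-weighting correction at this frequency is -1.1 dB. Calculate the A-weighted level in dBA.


Given values:
  SPL = 41.4 dB
  A-weighting at 8000 Hz = -1.1 dB
Formula: L_A = SPL + A_weight
L_A = 41.4 + (-1.1)
L_A = 40.3

40.3 dBA


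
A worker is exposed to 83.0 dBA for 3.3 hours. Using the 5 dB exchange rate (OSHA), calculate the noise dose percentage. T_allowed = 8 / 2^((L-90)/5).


Given values:
  L = 83.0 dBA, T = 3.3 hours
Formula: T_allowed = 8 / 2^((L - 90) / 5)
Compute exponent: (83.0 - 90) / 5 = -1.4
Compute 2^(-1.4) = 0.378929
T_allowed = 8 / 0.378929 = 21.112134 hours
Dose = (T / T_allowed) * 100
Dose = (3.3 / 21.112134) * 100 = 15.63

15.63 %


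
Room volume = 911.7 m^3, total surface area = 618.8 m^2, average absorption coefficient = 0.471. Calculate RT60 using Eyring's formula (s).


Given values:
  V = 911.7 m^3, S = 618.8 m^2, alpha = 0.471
Formula: RT60 = 0.161 * V / (-S * ln(1 - alpha))
Compute ln(1 - 0.471) = ln(0.529) = -0.636767
Denominator: -618.8 * -0.636767 = 394.0314
Numerator: 0.161 * 911.7 = 146.7837
RT60 = 146.7837 / 394.0314 = 0.373

0.373 s


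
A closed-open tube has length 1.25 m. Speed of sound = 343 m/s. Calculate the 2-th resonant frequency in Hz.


Given values:
  Tube type: closed-open, L = 1.25 m, c = 343 m/s, n = 2
Formula: f_n = (2n - 1) * c / (4 * L)
Compute 2n - 1 = 2*2 - 1 = 3
Compute 4 * L = 4 * 1.25 = 5.0
f = 3 * 343 / 5.0
f = 205.8

205.8 Hz


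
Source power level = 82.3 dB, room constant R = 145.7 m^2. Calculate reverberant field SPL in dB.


Given values:
  Lw = 82.3 dB, R = 145.7 m^2
Formula: SPL = Lw + 10 * log10(4 / R)
Compute 4 / R = 4 / 145.7 = 0.027454
Compute 10 * log10(0.027454) = -15.6139
SPL = 82.3 + (-15.6139) = 66.69

66.69 dB


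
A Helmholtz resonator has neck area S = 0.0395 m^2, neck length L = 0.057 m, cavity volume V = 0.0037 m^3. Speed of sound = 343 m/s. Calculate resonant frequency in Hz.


Given values:
  S = 0.0395 m^2, L = 0.057 m, V = 0.0037 m^3, c = 343 m/s
Formula: f = (c / (2*pi)) * sqrt(S / (V * L))
Compute V * L = 0.0037 * 0.057 = 0.0002109
Compute S / (V * L) = 0.0395 / 0.0002109 = 187.2926
Compute sqrt(187.2926) = 13.685489
Compute c / (2*pi) = 343 / 6.283185 = 54.590148
f = 54.590148 * 13.685489 = 747.09

747.09 Hz


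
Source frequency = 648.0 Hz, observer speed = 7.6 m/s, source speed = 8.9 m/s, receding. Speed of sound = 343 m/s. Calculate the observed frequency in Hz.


Given values:
  f_s = 648.0 Hz, v_o = 7.6 m/s, v_s = 8.9 m/s
  Direction: receding
Formula: f_o = f_s * (c - v_o) / (c + v_s)
Numerator: c - v_o = 343 - 7.6 = 335.4
Denominator: c + v_s = 343 + 8.9 = 351.9
f_o = 648.0 * 335.4 / 351.9 = 617.62

617.62 Hz


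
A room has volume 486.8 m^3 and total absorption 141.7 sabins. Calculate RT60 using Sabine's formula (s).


Given values:
  V = 486.8 m^3
  A = 141.7 sabins
Formula: RT60 = 0.161 * V / A
Numerator: 0.161 * 486.8 = 78.3748
RT60 = 78.3748 / 141.7 = 0.553

0.553 s


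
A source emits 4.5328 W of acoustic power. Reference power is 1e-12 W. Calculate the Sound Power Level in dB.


Given values:
  W = 4.5328 W
  W_ref = 1e-12 W
Formula: SWL = 10 * log10(W / W_ref)
Compute ratio: W / W_ref = 4532800000000
Compute log10: log10(4532800000000) = 12.656367
Multiply: SWL = 10 * 12.656367 = 126.56

126.56 dB


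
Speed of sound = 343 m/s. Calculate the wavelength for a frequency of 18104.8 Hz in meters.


Given values:
  c = 343 m/s, f = 18104.8 Hz
Formula: lambda = c / f
lambda = 343 / 18104.8
lambda = 0.0189

0.0189 m


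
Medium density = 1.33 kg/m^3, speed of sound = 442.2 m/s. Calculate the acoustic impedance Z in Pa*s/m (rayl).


Given values:
  rho = 1.33 kg/m^3
  c = 442.2 m/s
Formula: Z = rho * c
Z = 1.33 * 442.2
Z = 588.13

588.13 rayl


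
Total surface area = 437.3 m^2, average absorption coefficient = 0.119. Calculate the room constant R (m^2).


Given values:
  S = 437.3 m^2, alpha = 0.119
Formula: R = S * alpha / (1 - alpha)
Numerator: 437.3 * 0.119 = 52.0387
Denominator: 1 - 0.119 = 0.881
R = 52.0387 / 0.881 = 59.07

59.07 m^2


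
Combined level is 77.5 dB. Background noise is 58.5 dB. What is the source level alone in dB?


Given values:
  L_total = 77.5 dB, L_bg = 58.5 dB
Formula: L_source = 10 * log10(10^(L_total/10) - 10^(L_bg/10))
Convert to linear:
  10^(77.5/10) = 56234132.519
  10^(58.5/10) = 707945.7844
Difference: 56234132.519 - 707945.7844 = 55526186.7346
L_source = 10 * log10(55526186.7346) = 77.44

77.44 dB


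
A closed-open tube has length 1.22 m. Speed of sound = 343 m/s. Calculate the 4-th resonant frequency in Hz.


Given values:
  Tube type: closed-open, L = 1.22 m, c = 343 m/s, n = 4
Formula: f_n = (2n - 1) * c / (4 * L)
Compute 2n - 1 = 2*4 - 1 = 7
Compute 4 * L = 4 * 1.22 = 4.88
f = 7 * 343 / 4.88
f = 492.01

492.01 Hz


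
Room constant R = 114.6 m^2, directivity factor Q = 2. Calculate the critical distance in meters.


Given values:
  R = 114.6 m^2, Q = 2
Formula: d_c = 0.141 * sqrt(Q * R)
Compute Q * R = 2 * 114.6 = 229.2
Compute sqrt(229.2) = 15.1394
d_c = 0.141 * 15.1394 = 2.135

2.135 m


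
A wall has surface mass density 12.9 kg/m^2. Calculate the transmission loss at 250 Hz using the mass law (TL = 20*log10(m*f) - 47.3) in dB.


Given values:
  m = 12.9 kg/m^2, f = 250 Hz
Formula: TL = 20 * log10(m * f) - 47.3
Compute m * f = 12.9 * 250 = 3225.0
Compute log10(3225.0) = 3.50853
Compute 20 * 3.50853 = 70.1706
TL = 70.1706 - 47.3 = 22.87

22.87 dB


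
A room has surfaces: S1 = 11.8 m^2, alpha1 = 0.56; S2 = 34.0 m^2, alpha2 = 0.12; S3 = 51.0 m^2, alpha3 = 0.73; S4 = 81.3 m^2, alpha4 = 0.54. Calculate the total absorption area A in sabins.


Given surfaces:
  Surface 1: 11.8 * 0.56 = 6.608
  Surface 2: 34.0 * 0.12 = 4.08
  Surface 3: 51.0 * 0.73 = 37.23
  Surface 4: 81.3 * 0.54 = 43.902
Formula: A = sum(Si * alpha_i)
A = 6.608 + 4.08 + 37.23 + 43.902
A = 91.82

91.82 sabins


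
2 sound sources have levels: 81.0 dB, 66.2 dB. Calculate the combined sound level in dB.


Formula: L_total = 10 * log10( sum(10^(Li/10)) )
  Source 1: 10^(81.0/10) = 125892541.1794
  Source 2: 10^(66.2/10) = 4168693.8347
Sum of linear values = 130061235.0141
L_total = 10 * log10(130061235.0141) = 81.14

81.14 dB


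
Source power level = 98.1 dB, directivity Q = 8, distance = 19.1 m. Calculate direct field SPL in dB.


Given values:
  Lw = 98.1 dB, Q = 8, r = 19.1 m
Formula: SPL = Lw + 10 * log10(Q / (4 * pi * r^2))
Compute 4 * pi * r^2 = 4 * pi * 19.1^2 = 4584.3377
Compute Q / denom = 8 / 4584.3377 = 0.00174507
Compute 10 * log10(0.00174507) = -27.5819
SPL = 98.1 + (-27.5819) = 70.52

70.52 dB


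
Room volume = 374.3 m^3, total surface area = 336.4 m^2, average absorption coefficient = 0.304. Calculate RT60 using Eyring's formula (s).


Given values:
  V = 374.3 m^3, S = 336.4 m^2, alpha = 0.304
Formula: RT60 = 0.161 * V / (-S * ln(1 - alpha))
Compute ln(1 - 0.304) = ln(0.696) = -0.362406
Denominator: -336.4 * -0.362406 = 121.9134
Numerator: 0.161 * 374.3 = 60.2623
RT60 = 60.2623 / 121.9134 = 0.494

0.494 s


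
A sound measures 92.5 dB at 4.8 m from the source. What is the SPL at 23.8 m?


Given values:
  SPL1 = 92.5 dB, r1 = 4.8 m, r2 = 23.8 m
Formula: SPL2 = SPL1 - 20 * log10(r2 / r1)
Compute ratio: r2 / r1 = 23.8 / 4.8 = 4.9583
Compute log10: log10(4.9583) = 0.695333
Compute drop: 20 * 0.695333 = 13.9067
SPL2 = 92.5 - 13.9067 = 78.59

78.59 dB


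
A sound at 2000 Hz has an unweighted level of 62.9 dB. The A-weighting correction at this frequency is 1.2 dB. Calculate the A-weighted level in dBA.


Given values:
  SPL = 62.9 dB
  A-weighting at 2000 Hz = 1.2 dB
Formula: L_A = SPL + A_weight
L_A = 62.9 + (1.2)
L_A = 64.1

64.1 dBA


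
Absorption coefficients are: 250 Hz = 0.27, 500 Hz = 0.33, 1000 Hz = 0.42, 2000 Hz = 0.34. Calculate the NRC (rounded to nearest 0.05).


Given values:
  a_250 = 0.27, a_500 = 0.33
  a_1000 = 0.42, a_2000 = 0.34
Formula: NRC = (a250 + a500 + a1000 + a2000) / 4
Sum = 0.27 + 0.33 + 0.42 + 0.34 = 1.36
NRC = 1.36 / 4 = 0.34
Rounded to nearest 0.05: 0.35

0.35


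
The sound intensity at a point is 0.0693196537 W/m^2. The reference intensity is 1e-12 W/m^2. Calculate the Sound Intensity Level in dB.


Given values:
  I = 0.0693196537 W/m^2
  I_ref = 1e-12 W/m^2
Formula: SIL = 10 * log10(I / I_ref)
Compute ratio: I / I_ref = 69319653700
Compute log10: log10(69319653700) = 10.840856
Multiply: SIL = 10 * 10.840856 = 108.41

108.41 dB


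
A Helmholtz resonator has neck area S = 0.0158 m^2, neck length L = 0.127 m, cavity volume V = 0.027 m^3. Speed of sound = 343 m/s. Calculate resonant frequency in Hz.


Given values:
  S = 0.0158 m^2, L = 0.127 m, V = 0.027 m^3, c = 343 m/s
Formula: f = (c / (2*pi)) * sqrt(S / (V * L))
Compute V * L = 0.027 * 0.127 = 0.003429
Compute S / (V * L) = 0.0158 / 0.003429 = 4.6078
Compute sqrt(4.6078) = 2.146579
Compute c / (2*pi) = 343 / 6.283185 = 54.590148
f = 54.590148 * 2.146579 = 117.18

117.18 Hz


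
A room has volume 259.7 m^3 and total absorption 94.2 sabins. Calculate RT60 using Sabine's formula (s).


Given values:
  V = 259.7 m^3
  A = 94.2 sabins
Formula: RT60 = 0.161 * V / A
Numerator: 0.161 * 259.7 = 41.8117
RT60 = 41.8117 / 94.2 = 0.444

0.444 s


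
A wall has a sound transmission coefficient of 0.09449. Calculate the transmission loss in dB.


Given values:
  tau = 0.09449
Formula: TL = 10 * log10(1 / tau)
Compute 1 / tau = 1 / 0.09449 = 10.5831
Compute log10(10.5831) = 1.024613
TL = 10 * 1.024613 = 10.25

10.25 dB


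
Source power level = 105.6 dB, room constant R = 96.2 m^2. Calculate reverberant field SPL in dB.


Given values:
  Lw = 105.6 dB, R = 96.2 m^2
Formula: SPL = Lw + 10 * log10(4 / R)
Compute 4 / R = 4 / 96.2 = 0.04158
Compute 10 * log10(0.04158) = -13.8112
SPL = 105.6 + (-13.8112) = 91.79

91.79 dB


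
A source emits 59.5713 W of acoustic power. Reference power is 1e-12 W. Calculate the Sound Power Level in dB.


Given values:
  W = 59.5713 W
  W_ref = 1e-12 W
Formula: SWL = 10 * log10(W / W_ref)
Compute ratio: W / W_ref = 59571300000000
Compute log10: log10(59571300000000) = 13.775037
Multiply: SWL = 10 * 13.775037 = 137.75

137.75 dB


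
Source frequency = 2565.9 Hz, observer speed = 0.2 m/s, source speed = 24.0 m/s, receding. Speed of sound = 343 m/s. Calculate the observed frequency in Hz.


Given values:
  f_s = 2565.9 Hz, v_o = 0.2 m/s, v_s = 24.0 m/s
  Direction: receding
Formula: f_o = f_s * (c - v_o) / (c + v_s)
Numerator: c - v_o = 343 - 0.2 = 342.8
Denominator: c + v_s = 343 + 24.0 = 367.0
f_o = 2565.9 * 342.8 / 367.0 = 2396.7

2396.7 Hz


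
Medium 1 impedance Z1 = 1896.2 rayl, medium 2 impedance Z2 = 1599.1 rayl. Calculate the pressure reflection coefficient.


Given values:
  Z1 = 1896.2 rayl, Z2 = 1599.1 rayl
Formula: R = (Z2 - Z1) / (Z2 + Z1)
Numerator: Z2 - Z1 = 1599.1 - 1896.2 = -297.1
Denominator: Z2 + Z1 = 1599.1 + 1896.2 = 3495.3
R = -297.1 / 3495.3 = -0.085

-0.085


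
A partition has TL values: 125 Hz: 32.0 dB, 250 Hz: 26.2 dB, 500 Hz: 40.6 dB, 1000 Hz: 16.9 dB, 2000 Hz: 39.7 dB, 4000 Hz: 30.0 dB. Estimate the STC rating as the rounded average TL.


Given TL values at each frequency:
  125 Hz: 32.0 dB
  250 Hz: 26.2 dB
  500 Hz: 40.6 dB
  1000 Hz: 16.9 dB
  2000 Hz: 39.7 dB
  4000 Hz: 30.0 dB
Formula: STC ~ round(average of TL values)
Sum = 32.0 + 26.2 + 40.6 + 16.9 + 39.7 + 30.0 = 185.4
Average = 185.4 / 6 = 30.9
Rounded: 31

31


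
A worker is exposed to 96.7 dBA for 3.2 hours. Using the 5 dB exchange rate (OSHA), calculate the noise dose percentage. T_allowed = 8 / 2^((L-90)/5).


Given values:
  L = 96.7 dBA, T = 3.2 hours
Formula: T_allowed = 8 / 2^((L - 90) / 5)
Compute exponent: (96.7 - 90) / 5 = 1.34
Compute 2^(1.34) = 2.531513
T_allowed = 8 / 2.531513 = 3.160165 hours
Dose = (T / T_allowed) * 100
Dose = (3.2 / 3.160165) * 100 = 101.26

101.26 %


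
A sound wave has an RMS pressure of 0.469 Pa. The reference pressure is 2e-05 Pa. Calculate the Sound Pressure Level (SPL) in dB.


Given values:
  p = 0.469 Pa
  p_ref = 2e-05 Pa
Formula: SPL = 20 * log10(p / p_ref)
Compute ratio: p / p_ref = 0.469 / 2e-05 = 23450
Compute log10: log10(23450) = 4.370143
Multiply: SPL = 20 * 4.370143 = 87.4

87.4 dB


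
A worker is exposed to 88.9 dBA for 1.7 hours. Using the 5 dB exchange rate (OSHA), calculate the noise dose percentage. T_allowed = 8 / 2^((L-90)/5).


Given values:
  L = 88.9 dBA, T = 1.7 hours
Formula: T_allowed = 8 / 2^((L - 90) / 5)
Compute exponent: (88.9 - 90) / 5 = -0.22
Compute 2^(-0.22) = 0.858565
T_allowed = 8 / 0.858565 = 9.317873 hours
Dose = (T / T_allowed) * 100
Dose = (1.7 / 9.317873) * 100 = 18.24

18.24 %


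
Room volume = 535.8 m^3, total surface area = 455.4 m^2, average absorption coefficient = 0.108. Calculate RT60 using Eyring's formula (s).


Given values:
  V = 535.8 m^3, S = 455.4 m^2, alpha = 0.108
Formula: RT60 = 0.161 * V / (-S * ln(1 - alpha))
Compute ln(1 - 0.108) = ln(0.892) = -0.114289
Denominator: -455.4 * -0.114289 = 52.0472
Numerator: 0.161 * 535.8 = 86.2638
RT60 = 86.2638 / 52.0472 = 1.657

1.657 s


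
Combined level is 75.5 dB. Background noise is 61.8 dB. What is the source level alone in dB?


Given values:
  L_total = 75.5 dB, L_bg = 61.8 dB
Formula: L_source = 10 * log10(10^(L_total/10) - 10^(L_bg/10))
Convert to linear:
  10^(75.5/10) = 35481338.9234
  10^(61.8/10) = 1513561.2484
Difference: 35481338.9234 - 1513561.2484 = 33967777.675
L_source = 10 * log10(33967777.675) = 75.31

75.31 dB


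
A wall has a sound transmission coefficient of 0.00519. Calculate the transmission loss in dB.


Given values:
  tau = 0.00519
Formula: TL = 10 * log10(1 / tau)
Compute 1 / tau = 1 / 0.00519 = 192.6782
Compute log10(192.6782) = 2.284833
TL = 10 * 2.284833 = 22.85

22.85 dB


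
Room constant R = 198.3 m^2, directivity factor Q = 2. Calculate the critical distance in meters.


Given values:
  R = 198.3 m^2, Q = 2
Formula: d_c = 0.141 * sqrt(Q * R)
Compute Q * R = 2 * 198.3 = 396.6
Compute sqrt(396.6) = 19.9148
d_c = 0.141 * 19.9148 = 2.808

2.808 m


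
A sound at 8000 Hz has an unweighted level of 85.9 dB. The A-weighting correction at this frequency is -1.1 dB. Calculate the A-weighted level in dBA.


Given values:
  SPL = 85.9 dB
  A-weighting at 8000 Hz = -1.1 dB
Formula: L_A = SPL + A_weight
L_A = 85.9 + (-1.1)
L_A = 84.8

84.8 dBA


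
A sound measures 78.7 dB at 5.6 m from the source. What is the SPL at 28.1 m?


Given values:
  SPL1 = 78.7 dB, r1 = 5.6 m, r2 = 28.1 m
Formula: SPL2 = SPL1 - 20 * log10(r2 / r1)
Compute ratio: r2 / r1 = 28.1 / 5.6 = 5.0179
Compute log10: log10(5.0179) = 0.700522
Compute drop: 20 * 0.700522 = 14.0104
SPL2 = 78.7 - 14.0104 = 64.69

64.69 dB


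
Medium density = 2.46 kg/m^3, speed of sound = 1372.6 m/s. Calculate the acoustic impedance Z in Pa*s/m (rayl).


Given values:
  rho = 2.46 kg/m^3
  c = 1372.6 m/s
Formula: Z = rho * c
Z = 2.46 * 1372.6
Z = 3376.6

3376.6 rayl


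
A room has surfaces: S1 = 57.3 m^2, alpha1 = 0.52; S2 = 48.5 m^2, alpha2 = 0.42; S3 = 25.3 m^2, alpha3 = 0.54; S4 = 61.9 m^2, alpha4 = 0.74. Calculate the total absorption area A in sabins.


Given surfaces:
  Surface 1: 57.3 * 0.52 = 29.796
  Surface 2: 48.5 * 0.42 = 20.37
  Surface 3: 25.3 * 0.54 = 13.662
  Surface 4: 61.9 * 0.74 = 45.806
Formula: A = sum(Si * alpha_i)
A = 29.796 + 20.37 + 13.662 + 45.806
A = 109.63

109.63 sabins


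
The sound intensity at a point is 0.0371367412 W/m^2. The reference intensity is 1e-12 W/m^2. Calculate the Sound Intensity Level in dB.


Given values:
  I = 0.0371367412 W/m^2
  I_ref = 1e-12 W/m^2
Formula: SIL = 10 * log10(I / I_ref)
Compute ratio: I / I_ref = 37136741200
Compute log10: log10(37136741200) = 10.569804
Multiply: SIL = 10 * 10.569804 = 105.7

105.7 dB


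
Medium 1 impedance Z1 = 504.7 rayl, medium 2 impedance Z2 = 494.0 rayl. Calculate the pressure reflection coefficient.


Given values:
  Z1 = 504.7 rayl, Z2 = 494.0 rayl
Formula: R = (Z2 - Z1) / (Z2 + Z1)
Numerator: Z2 - Z1 = 494.0 - 504.7 = -10.7
Denominator: Z2 + Z1 = 494.0 + 504.7 = 998.7
R = -10.7 / 998.7 = -0.0107

-0.0107


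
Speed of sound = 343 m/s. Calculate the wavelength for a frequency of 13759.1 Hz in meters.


Given values:
  c = 343 m/s, f = 13759.1 Hz
Formula: lambda = c / f
lambda = 343 / 13759.1
lambda = 0.0249

0.0249 m


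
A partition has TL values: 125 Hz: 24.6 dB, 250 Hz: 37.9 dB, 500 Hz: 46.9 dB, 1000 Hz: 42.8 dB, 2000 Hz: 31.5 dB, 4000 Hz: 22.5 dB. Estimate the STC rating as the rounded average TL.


Given TL values at each frequency:
  125 Hz: 24.6 dB
  250 Hz: 37.9 dB
  500 Hz: 46.9 dB
  1000 Hz: 42.8 dB
  2000 Hz: 31.5 dB
  4000 Hz: 22.5 dB
Formula: STC ~ round(average of TL values)
Sum = 24.6 + 37.9 + 46.9 + 42.8 + 31.5 + 22.5 = 206.2
Average = 206.2 / 6 = 34.37
Rounded: 34

34


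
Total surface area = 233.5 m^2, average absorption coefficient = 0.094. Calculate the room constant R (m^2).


Given values:
  S = 233.5 m^2, alpha = 0.094
Formula: R = S * alpha / (1 - alpha)
Numerator: 233.5 * 0.094 = 21.949
Denominator: 1 - 0.094 = 0.906
R = 21.949 / 0.906 = 24.23

24.23 m^2


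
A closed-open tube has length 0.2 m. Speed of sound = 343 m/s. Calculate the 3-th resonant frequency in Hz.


Given values:
  Tube type: closed-open, L = 0.2 m, c = 343 m/s, n = 3
Formula: f_n = (2n - 1) * c / (4 * L)
Compute 2n - 1 = 2*3 - 1 = 5
Compute 4 * L = 4 * 0.2 = 0.8
f = 5 * 343 / 0.8
f = 2143.75

2143.75 Hz


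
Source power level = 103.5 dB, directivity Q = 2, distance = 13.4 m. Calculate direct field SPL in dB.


Given values:
  Lw = 103.5 dB, Q = 2, r = 13.4 m
Formula: SPL = Lw + 10 * log10(Q / (4 * pi * r^2))
Compute 4 * pi * r^2 = 4 * pi * 13.4^2 = 2256.4175
Compute Q / denom = 2 / 2256.4175 = 0.00088636
Compute 10 * log10(0.00088636) = -30.5239
SPL = 103.5 + (-30.5239) = 72.98

72.98 dB


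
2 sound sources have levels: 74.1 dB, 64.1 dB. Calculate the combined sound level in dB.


Formula: L_total = 10 * log10( sum(10^(Li/10)) )
  Source 1: 10^(74.1/10) = 25703957.8277
  Source 2: 10^(64.1/10) = 2570395.7828
Sum of linear values = 28274353.6105
L_total = 10 * log10(28274353.6105) = 74.51

74.51 dB


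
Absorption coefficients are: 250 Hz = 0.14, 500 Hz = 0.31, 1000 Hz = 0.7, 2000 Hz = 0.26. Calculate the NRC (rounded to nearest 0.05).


Given values:
  a_250 = 0.14, a_500 = 0.31
  a_1000 = 0.7, a_2000 = 0.26
Formula: NRC = (a250 + a500 + a1000 + a2000) / 4
Sum = 0.14 + 0.31 + 0.7 + 0.26 = 1.41
NRC = 1.41 / 4 = 0.3525
Rounded to nearest 0.05: 0.35

0.35


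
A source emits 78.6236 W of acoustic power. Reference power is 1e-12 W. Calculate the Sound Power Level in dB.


Given values:
  W = 78.6236 W
  W_ref = 1e-12 W
Formula: SWL = 10 * log10(W / W_ref)
Compute ratio: W / W_ref = 78623600000000
Compute log10: log10(78623600000000) = 13.895553
Multiply: SWL = 10 * 13.895553 = 138.96

138.96 dB


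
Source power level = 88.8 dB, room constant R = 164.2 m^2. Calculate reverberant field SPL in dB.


Given values:
  Lw = 88.8 dB, R = 164.2 m^2
Formula: SPL = Lw + 10 * log10(4 / R)
Compute 4 / R = 4 / 164.2 = 0.024361
Compute 10 * log10(0.024361) = -16.133
SPL = 88.8 + (-16.133) = 72.67

72.67 dB


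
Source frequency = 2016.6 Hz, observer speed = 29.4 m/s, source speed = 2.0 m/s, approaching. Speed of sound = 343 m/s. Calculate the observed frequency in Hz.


Given values:
  f_s = 2016.6 Hz, v_o = 29.4 m/s, v_s = 2.0 m/s
  Direction: approaching
Formula: f_o = f_s * (c + v_o) / (c - v_s)
Numerator: c + v_o = 343 + 29.4 = 372.4
Denominator: c - v_s = 343 - 2.0 = 341.0
f_o = 2016.6 * 372.4 / 341.0 = 2202.29

2202.29 Hz


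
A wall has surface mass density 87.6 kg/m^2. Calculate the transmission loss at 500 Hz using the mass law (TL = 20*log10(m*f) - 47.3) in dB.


Given values:
  m = 87.6 kg/m^2, f = 500 Hz
Formula: TL = 20 * log10(m * f) - 47.3
Compute m * f = 87.6 * 500 = 43800.0
Compute log10(43800.0) = 4.641474
Compute 20 * 4.641474 = 92.8295
TL = 92.8295 - 47.3 = 45.53

45.53 dB


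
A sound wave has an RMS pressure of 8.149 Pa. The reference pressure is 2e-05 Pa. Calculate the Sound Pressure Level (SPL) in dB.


Given values:
  p = 8.149 Pa
  p_ref = 2e-05 Pa
Formula: SPL = 20 * log10(p / p_ref)
Compute ratio: p / p_ref = 8.149 / 2e-05 = 407450
Compute log10: log10(407450) = 5.610074
Multiply: SPL = 20 * 5.610074 = 112.2

112.2 dB


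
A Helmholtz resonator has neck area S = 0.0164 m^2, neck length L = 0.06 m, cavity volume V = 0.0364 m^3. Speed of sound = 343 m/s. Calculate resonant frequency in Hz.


Given values:
  S = 0.0164 m^2, L = 0.06 m, V = 0.0364 m^3, c = 343 m/s
Formula: f = (c / (2*pi)) * sqrt(S / (V * L))
Compute V * L = 0.0364 * 0.06 = 0.002184
Compute S / (V * L) = 0.0164 / 0.002184 = 7.5092
Compute sqrt(7.5092) = 2.740292
Compute c / (2*pi) = 343 / 6.283185 = 54.590148
f = 54.590148 * 2.740292 = 149.59

149.59 Hz


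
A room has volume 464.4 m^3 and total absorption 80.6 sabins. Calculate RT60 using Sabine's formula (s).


Given values:
  V = 464.4 m^3
  A = 80.6 sabins
Formula: RT60 = 0.161 * V / A
Numerator: 0.161 * 464.4 = 74.7684
RT60 = 74.7684 / 80.6 = 0.928

0.928 s


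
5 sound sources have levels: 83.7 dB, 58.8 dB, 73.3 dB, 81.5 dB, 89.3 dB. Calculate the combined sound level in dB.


Formula: L_total = 10 * log10( sum(10^(Li/10)) )
  Source 1: 10^(83.7/10) = 234422881.532
  Source 2: 10^(58.8/10) = 758577.575
  Source 3: 10^(73.3/10) = 21379620.895
  Source 4: 10^(81.5/10) = 141253754.4623
  Source 5: 10^(89.3/10) = 851138038.2024
Sum of linear values = 1248952872.6667
L_total = 10 * log10(1248952872.6667) = 90.97

90.97 dB
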